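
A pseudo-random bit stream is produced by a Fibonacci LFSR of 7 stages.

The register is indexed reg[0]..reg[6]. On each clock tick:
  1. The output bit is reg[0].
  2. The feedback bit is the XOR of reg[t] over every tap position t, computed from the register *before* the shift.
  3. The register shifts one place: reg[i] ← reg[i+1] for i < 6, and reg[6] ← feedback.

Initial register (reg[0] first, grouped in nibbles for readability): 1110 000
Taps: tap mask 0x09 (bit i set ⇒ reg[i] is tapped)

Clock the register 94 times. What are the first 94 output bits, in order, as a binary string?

1110000111011110010110010010000001000100110001011101011011000001100110101001110011110110100001

step | reg (before) | out | fb
   0 | 1110000 | 1 | 1
   1 | 1100001 | 1 | 1
   2 | 1000011 | 1 | 1
   3 | 0000111 | 0 | 0
   4 | 0001110 | 0 | 1
   5 | 0011101 | 0 | 1
   6 | 0111011 | 0 | 1
   7 | 1110111 | 1 | 1
   8 | 1101111 | 1 | 0
   9 | 1011110 | 1 | 0
  10 | 0111100 | 0 | 1
  11 | 1111001 | 1 | 0
  12 | 1110010 | 1 | 1
  13 | 1100101 | 1 | 1
  14 | 1001011 | 1 | 0
  15 | 0010110 | 0 | 0
  16 | 0101100 | 0 | 1
  17 | 1011001 | 1 | 0
  18 | 0110010 | 0 | 0
  19 | 1100100 | 1 | 1
  20 | 1001001 | 1 | 0
  21 | 0010010 | 0 | 0
  22 | 0100100 | 0 | 0
  23 | 1001000 | 1 | 0
  24 | 0010000 | 0 | 0
  25 | 0100000 | 0 | 0
  26 | 1000000 | 1 | 1
  27 | 0000001 | 0 | 0
  28 | 0000010 | 0 | 0
  29 | 0000100 | 0 | 0
  30 | 0001000 | 0 | 1
  31 | 0010001 | 0 | 0
  32 | 0100010 | 0 | 0
  33 | 1000100 | 1 | 1
  34 | 0001001 | 0 | 1
  35 | 0010011 | 0 | 0
  36 | 0100110 | 0 | 0
  37 | 1001100 | 1 | 0
  38 | 0011000 | 0 | 1
  39 | 0110001 | 0 | 0
  40 | 1100010 | 1 | 1
  41 | 1000101 | 1 | 1
  42 | 0001011 | 0 | 1
  43 | 0010111 | 0 | 0
  44 | 0101110 | 0 | 1
  45 | 1011101 | 1 | 0
  46 | 0111010 | 0 | 1
  47 | 1110101 | 1 | 1
  48 | 1101011 | 1 | 0
  49 | 1010110 | 1 | 1
  50 | 0101101 | 0 | 1
  51 | 1011011 | 1 | 0
  52 | 0110110 | 0 | 0
  53 | 1101100 | 1 | 0
  54 | 1011000 | 1 | 0
  55 | 0110000 | 0 | 0
  56 | 1100000 | 1 | 1
  57 | 1000001 | 1 | 1
  58 | 0000011 | 0 | 0
  59 | 0000110 | 0 | 0
  60 | 0001100 | 0 | 1
  61 | 0011001 | 0 | 1
  62 | 0110011 | 0 | 0
  63 | 1100110 | 1 | 1
  64 | 1001101 | 1 | 0
  65 | 0011010 | 0 | 1
  66 | 0110101 | 0 | 0
  67 | 1101010 | 1 | 0
  68 | 1010100 | 1 | 1
  69 | 0101001 | 0 | 1
  70 | 1010011 | 1 | 1
  71 | 0100111 | 0 | 0
  72 | 1001110 | 1 | 0
  73 | 0011100 | 0 | 1
  74 | 0111001 | 0 | 1
  75 | 1110011 | 1 | 1
  76 | 1100111 | 1 | 1
  77 | 1001111 | 1 | 0
  78 | 0011110 | 0 | 1
  79 | 0111101 | 0 | 1
  80 | 1111011 | 1 | 0
  81 | 1110110 | 1 | 1
  82 | 1101101 | 1 | 0
  83 | 1011010 | 1 | 0
  84 | 0110100 | 0 | 0
  85 | 1101000 | 1 | 0
  86 | 1010000 | 1 | 1
  87 | 0100001 | 0 | 0
  88 | 1000010 | 1 | 1
  89 | 0000101 | 0 | 0
  90 | 0001010 | 0 | 1
  91 | 0010101 | 0 | 0
  92 | 0101010 | 0 | 1
  93 | 1010101 | 1 | 1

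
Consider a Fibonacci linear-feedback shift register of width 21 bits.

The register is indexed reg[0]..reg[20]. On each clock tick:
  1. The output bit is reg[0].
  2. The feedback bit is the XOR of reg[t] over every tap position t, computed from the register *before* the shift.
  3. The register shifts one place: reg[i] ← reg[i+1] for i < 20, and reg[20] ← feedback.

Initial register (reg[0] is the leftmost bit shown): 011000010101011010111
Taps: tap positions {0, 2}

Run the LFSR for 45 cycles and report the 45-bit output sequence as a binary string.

011000010101011010111111001000000110001000011

step | reg (before) | out | fb
   0 | 011000010101011010111 | 0 | 1
   1 | 110000101010110101111 | 1 | 1
   2 | 100001010101101011111 | 1 | 1
   3 | 000010101011010111111 | 0 | 0
   4 | 000101010110101111110 | 0 | 0
   5 | 001010101101011111100 | 0 | 1
   6 | 010101011010111111001 | 0 | 0
   7 | 101010110101111110010 | 1 | 0
   8 | 010101101011111100100 | 0 | 0
   9 | 101011010111111001000 | 1 | 0
  10 | 010110101111110010000 | 0 | 0
  11 | 101101011111100100000 | 1 | 0
  12 | 011010111111001000000 | 0 | 1
  13 | 110101111110010000001 | 1 | 1
  14 | 101011111100100000011 | 1 | 0
  15 | 010111111001000000110 | 0 | 0
  16 | 101111110010000001100 | 1 | 0
  17 | 011111100100000011000 | 0 | 1
  18 | 111111001000000110001 | 1 | 0
  19 | 111110010000001100010 | 1 | 0
  20 | 111100100000011000100 | 1 | 0
  21 | 111001000000110001000 | 1 | 0
  22 | 110010000001100010000 | 1 | 1
  23 | 100100000011000100001 | 1 | 1
  24 | 001000000110001000011 | 0 | 1
  25 | 010000001100010000111 | 0 | 0
  26 | 100000011000100001110 | 1 | 1
  27 | 000000110001000011101 | 0 | 0
  28 | 000001100010000111010 | 0 | 0
  29 | 000011000100001110100 | 0 | 0
  30 | 000110001000011101000 | 0 | 0
  31 | 001100010000111010000 | 0 | 1
  32 | 011000100001110100001 | 0 | 1
  33 | 110001000011101000011 | 1 | 1
  34 | 100010000111010000111 | 1 | 1
  35 | 000100001110100001111 | 0 | 0
  36 | 001000011101000011110 | 0 | 1
  37 | 010000111010000111101 | 0 | 0
  38 | 100001110100001111010 | 1 | 1
  39 | 000011101000011110101 | 0 | 0
  40 | 000111010000111101010 | 0 | 0
  41 | 001110100001111010100 | 0 | 1
  42 | 011101000011110101001 | 0 | 1
  43 | 111010000111101010011 | 1 | 0
  44 | 110100001111010100110 | 1 | 1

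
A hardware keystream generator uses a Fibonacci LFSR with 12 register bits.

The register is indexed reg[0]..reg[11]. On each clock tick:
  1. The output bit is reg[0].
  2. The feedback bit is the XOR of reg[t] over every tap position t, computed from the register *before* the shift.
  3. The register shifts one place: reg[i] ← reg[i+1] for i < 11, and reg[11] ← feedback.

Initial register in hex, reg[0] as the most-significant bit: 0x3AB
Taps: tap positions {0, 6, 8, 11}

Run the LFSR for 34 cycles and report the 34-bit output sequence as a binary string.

step | reg (before) | out | fb
   0 | 001110101011 | 0 | 1
   1 | 011101010111 | 0 | 1
   2 | 111010101111 | 1 | 0
   3 | 110101011110 | 1 | 0
   4 | 101010111100 | 1 | 1
   5 | 010101111001 | 0 | 1
   6 | 101011110011 | 1 | 1
   7 | 010111100111 | 0 | 0
   8 | 101111001110 | 1 | 0
   9 | 011110011100 | 0 | 1
  10 | 111100111001 | 1 | 0
  11 | 111001110010 | 1 | 0
  12 | 110011100100 | 1 | 0
  13 | 100111001000 | 1 | 0
  14 | 001110010000 | 0 | 0
  15 | 011100100000 | 0 | 1
  16 | 111001000001 | 1 | 0
  17 | 110010000010 | 1 | 1
  18 | 100100000101 | 1 | 0
  19 | 001000001010 | 0 | 1
  20 | 010000010101 | 0 | 1
  21 | 100000101011 | 1 | 0
  22 | 000001010110 | 0 | 0
  23 | 000010101100 | 0 | 0
  24 | 000101011000 | 0 | 1
  25 | 001010110001 | 0 | 0
  26 | 010101100010 | 0 | 1
  27 | 101011000101 | 1 | 0
  28 | 010110001010 | 0 | 1
  29 | 101100010101 | 1 | 0
  30 | 011000101010 | 0 | 0
  31 | 110001010100 | 1 | 1
  32 | 100010101001 | 1 | 0
  33 | 000101010010 | 0 | 0

0011101010111100111001000001010110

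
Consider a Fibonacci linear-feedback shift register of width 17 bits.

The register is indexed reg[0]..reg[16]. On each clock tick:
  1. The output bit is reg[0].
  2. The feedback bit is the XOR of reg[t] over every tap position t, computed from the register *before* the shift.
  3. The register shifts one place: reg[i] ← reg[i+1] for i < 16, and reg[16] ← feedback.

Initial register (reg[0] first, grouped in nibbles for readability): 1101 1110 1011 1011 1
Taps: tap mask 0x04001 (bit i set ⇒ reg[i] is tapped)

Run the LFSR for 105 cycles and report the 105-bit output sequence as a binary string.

tick  register→output (feedback)
  0  11011110101110111→1 (0)
  1  10111101011101110→1 (0)
  2  01111010111011100→0 (1)
  3  11110101110111001→1 (1)
  4  11101011101110011→1 (1)
  5  11010111011100111→1 (0)
  6  10101110111001110→1 (0)
  7  01011101110011100→0 (1)
  8  10111011100111001→1 (1)
  9  01110111001110011→0 (0)
 10  11101110011100110→1 (0)
 11  11011100111001100→1 (0)
 12  10111001110011000→1 (1)
 13  01110011100110001→0 (0)
 14  11100111001100010→1 (1)
 15  11001110011000101→1 (0)
 16  10011100110001010→1 (1)
 17  00111001100010101→0 (1)
 18  01110011000101011→0 (0)
 19  11100110001010110→1 (0)
 20  11001100010101100→1 (0)
 21  10011000101011000→1 (1)
 22  00110001010110001→0 (0)
 23  01100010101100010→0 (0)
 24  11000101011000100→1 (0)
 25  10001010110001000→1 (1)
 26  00010101100010001→0 (0)
 27  00101011000100010→0 (0)
 28  01010110001000100→0 (1)
 29  10101100010001001→1 (1)
 30  01011000100010011→0 (0)
 31  10110001000100110→1 (0)
 32  01100010001001100→0 (1)
 33  11000100010011001→1 (1)
 34  10001000100110011→1 (1)
 35  00010001001100111→0 (1)
 36  00100010011001111→0 (1)
 37  01000100110011111→0 (1)
 38  10001001100111111→1 (0)
 39  00010011001111110→0 (1)
 40  00100110011111101→0 (1)
 41  01001100111111011→0 (0)
 42  10011001111110110→1 (0)
 43  00110011111101100→0 (1)
 44  01100111111011001→0 (0)
 45  11001111110110010→1 (1)
 46  10011111101100101→1 (0)
 47  00111111011001010→0 (0)
 48  01111110110010100→0 (1)
 49  11111101100101001→1 (1)
 50  11111011001010011→1 (1)
 51  11110110010100111→1 (0)
 52  11101100101001110→1 (0)
 53  11011001010011100→1 (0)
 54  10110010100111000→1 (1)
 55  01100101001110001→0 (0)
 56  11001010011100010→1 (1)
 57  10010100111000101→1 (0)
 58  00101001110001010→0 (0)
 59  01010011100010100→0 (1)
 60  10100111000101001→1 (1)
 61  01001110001010011→0 (0)
 62  10011100010100110→1 (0)
 63  00111000101001100→0 (1)
 64  01110001010011001→0 (0)
 65  11100010100110010→1 (1)
 66  11000101001100101→1 (0)
 67  10001010011001010→1 (1)
 68  00010100110010101→0 (1)
 69  00101001100101011→0 (0)
 70  01010011001010110→0 (1)
 71  10100110010101101→1 (0)
 72  01001100101011010→0 (0)
 73  10011001010110100→1 (0)
 74  00110010101101000→0 (0)
 75  01100101011010000→0 (0)
 76  11001010110100000→1 (1)
 77  10010101101000001→1 (1)
 78  00101011010000011→0 (0)
 79  01010110100000110→0 (1)
 80  10101101000001101→1 (0)
 81  01011010000011010→0 (0)
 82  10110100000110100→1 (0)
 83  01101000001101000→0 (0)
 84  11010000011010000→1 (1)
 85  10100000110100001→1 (1)
 86  01000001101000011→0 (0)
 87  10000011010000110→1 (0)
 88  00000110100001100→0 (1)
 89  00001101000011001→0 (0)
 90  00011010000110010→0 (0)
 91  00110100001100100→0 (1)
 92  01101000011001001→0 (0)
 93  11010000110010010→1 (1)
 94  10100001100100101→1 (0)
 95  01000011001001010→0 (0)
 96  10000110010010100→1 (0)
 97  00001100100101000→0 (0)
 98  00011001001010000→0 (0)
 99  00110010010100000→0 (0)
100  01100100101000000→0 (0)
101  11001001010000000→1 (1)
102  10010010100000001→1 (1)
103  00100101000000011→0 (0)
104  01001010000000110→0 (1)

110111101011101110011100110001010110001000100110011111101100101001110001010011001010110100000110100001100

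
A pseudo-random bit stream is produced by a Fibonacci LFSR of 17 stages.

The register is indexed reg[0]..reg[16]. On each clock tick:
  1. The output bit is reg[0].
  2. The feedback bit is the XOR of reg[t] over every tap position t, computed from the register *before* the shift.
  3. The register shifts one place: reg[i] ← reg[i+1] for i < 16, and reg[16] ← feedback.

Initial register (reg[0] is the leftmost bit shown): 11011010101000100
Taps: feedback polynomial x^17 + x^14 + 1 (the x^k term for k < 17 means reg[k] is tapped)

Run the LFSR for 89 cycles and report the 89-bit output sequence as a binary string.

tick  register→output (feedback)
  0  11011010101000100→1 (0)
  1  10110101010001000→1 (1)
  2  01101010100010001→0 (0)
  3  11010101000100010→1 (1)
  4  10101010001000101→1 (0)
  5  01010100010001010→0 (0)
  6  10101000100010100→1 (0)
  7  01010001000101000→0 (0)
  8  10100010001010000→1 (1)
  9  01000100010100001→0 (0)
 10  10001000101000010→1 (1)
 11  00010001010000101→0 (1)
 12  00100010100001011→0 (0)
 13  01000101000010110→0 (1)
 14  10001010000101101→1 (0)
 15  00010100001011010→0 (0)
 16  00101000010110100→0 (1)
 17  01010000101101001→0 (0)
 18  10100001011010010→1 (1)
 19  01000010110100101→0 (1)
 20  10000101101001011→1 (1)
 21  00001011010010111→0 (1)
 22  00010110100101111→0 (1)
 23  00101101001011111→0 (1)
 24  01011010010111111→0 (1)
 25  10110100101111111→1 (0)
 26  01101001011111110→0 (1)
 27  11010010111111101→1 (0)
 28  10100101111111010→1 (1)
 29  01001011111110101→0 (1)
 30  10010111111101011→1 (1)
 31  00101111111010111→0 (1)
 32  01011111110101111→0 (1)
 33  10111111101011111→1 (0)
 34  01111111010111110→0 (1)
 35  11111110101111101→1 (0)
 36  11111101011111010→1 (1)
 37  11111010111110101→1 (0)
 38  11110101111101010→1 (1)
 39  11101011111010101→1 (0)
 40  11010111110101010→1 (1)
 41  10101111101010101→1 (0)
 42  01011111010101010→0 (0)
 43  10111110101010100→1 (0)
 44  01111101010101000→0 (0)
 45  11111010101010000→1 (1)
 46  11110101010100001→1 (1)
 47  11101010101000011→1 (1)
 48  11010101010000111→1 (0)
 49  10101010100001110→1 (0)
 50  01010101000011100→0 (1)
 51  10101010000111001→1 (1)
 52  01010100001110011→0 (0)
 53  10101000011100110→1 (0)
 54  01010000111001100→0 (1)
 55  10100001110011001→1 (1)
 56  01000011100110011→0 (0)
 57  10000111001100110→1 (0)
 58  00001110011001100→0 (1)
 59  00011100110011001→0 (0)
 60  00111001100110010→0 (0)
 61  01110011001100100→0 (1)
 62  11100110011001001→1 (1)
 63  11001100110010011→1 (1)
 64  10011001100100111→1 (0)
 65  00110011001001110→0 (1)
 66  01100110010011101→0 (1)
 67  11001100100111011→1 (1)
 68  10011001001110111→1 (0)
 69  00110010011101110→0 (1)
 70  01100100111011101→0 (1)
 71  11001001110111011→1 (1)
 72  10010011101110111→1 (0)
 73  00100111011101110→0 (1)
 74  01001110111011101→0 (1)
 75  10011101110111011→1 (1)
 76  00111011101110111→0 (1)
 77  01110111011101111→0 (1)
 78  11101110111011111→1 (0)
 79  11011101110111110→1 (0)
 80  10111011101111100→1 (0)
 81  01110111011111000→0 (0)
 82  11101110111110000→1 (1)
 83  11011101111100001→1 (1)
 84  10111011111000011→1 (1)
 85  01110111110000111→0 (1)
 86  11101111100001111→1 (0)
 87  11011111000011110→1 (0)
 88  10111110000111100→1 (0)

11011010101000100010100001011010010111111101011111010101010000111001100110010011101110111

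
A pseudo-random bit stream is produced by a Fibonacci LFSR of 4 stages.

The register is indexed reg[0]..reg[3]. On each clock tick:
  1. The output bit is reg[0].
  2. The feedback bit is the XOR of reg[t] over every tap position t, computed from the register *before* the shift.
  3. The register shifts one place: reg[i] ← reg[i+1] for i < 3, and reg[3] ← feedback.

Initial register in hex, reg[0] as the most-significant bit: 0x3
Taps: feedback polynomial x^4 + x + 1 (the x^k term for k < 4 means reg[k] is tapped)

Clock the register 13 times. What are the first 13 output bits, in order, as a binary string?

k : reg_k → out_k, fb_k
0: 0011 → 0, fb=0
1: 0110 → 0, fb=1
2: 1101 → 1, fb=0
3: 1010 → 1, fb=1
4: 0101 → 0, fb=1
5: 1011 → 1, fb=1
6: 0111 → 0, fb=1
7: 1111 → 1, fb=0
8: 1110 → 1, fb=0
9: 1100 → 1, fb=0
10: 1000 → 1, fb=1
11: 0001 → 0, fb=0
12: 0010 → 0, fb=0

0011010111100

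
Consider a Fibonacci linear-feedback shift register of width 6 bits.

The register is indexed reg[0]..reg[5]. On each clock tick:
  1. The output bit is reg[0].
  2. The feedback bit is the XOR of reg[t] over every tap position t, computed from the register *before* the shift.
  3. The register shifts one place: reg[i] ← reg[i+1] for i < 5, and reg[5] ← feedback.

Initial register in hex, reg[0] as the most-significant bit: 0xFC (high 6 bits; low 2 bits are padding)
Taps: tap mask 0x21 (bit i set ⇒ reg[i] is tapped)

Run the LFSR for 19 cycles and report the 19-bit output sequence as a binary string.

tick  register→output (feedback)
  0  111111→1 (0)
  1  111110→1 (1)
  2  111101→1 (0)
  3  111010→1 (1)
  4  110101→1 (0)
  5  101010→1 (1)
  6  010101→0 (1)
  7  101011→1 (0)
  8  010110→0 (0)
  9  101100→1 (1)
 10  011001→0 (1)
 11  110011→1 (0)
 12  100110→1 (1)
 13  001101→0 (1)
 14  011011→0 (1)
 15  110111→1 (0)
 16  101110→1 (1)
 17  011101→0 (1)
 18  111011→1 (0)

1111110101011001101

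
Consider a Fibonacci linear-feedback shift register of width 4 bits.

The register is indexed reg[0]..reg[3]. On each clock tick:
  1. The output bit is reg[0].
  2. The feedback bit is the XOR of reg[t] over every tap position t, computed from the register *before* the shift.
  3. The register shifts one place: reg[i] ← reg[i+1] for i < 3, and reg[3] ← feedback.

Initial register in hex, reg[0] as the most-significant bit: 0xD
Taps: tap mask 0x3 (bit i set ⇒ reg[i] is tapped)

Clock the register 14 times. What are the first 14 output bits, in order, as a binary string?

11010111100010

step | reg (before) | out | fb
   0 | 1101 | 1 | 0
   1 | 1010 | 1 | 1
   2 | 0101 | 0 | 1
   3 | 1011 | 1 | 1
   4 | 0111 | 0 | 1
   5 | 1111 | 1 | 0
   6 | 1110 | 1 | 0
   7 | 1100 | 1 | 0
   8 | 1000 | 1 | 1
   9 | 0001 | 0 | 0
  10 | 0010 | 0 | 0
  11 | 0100 | 0 | 1
  12 | 1001 | 1 | 1
  13 | 0011 | 0 | 0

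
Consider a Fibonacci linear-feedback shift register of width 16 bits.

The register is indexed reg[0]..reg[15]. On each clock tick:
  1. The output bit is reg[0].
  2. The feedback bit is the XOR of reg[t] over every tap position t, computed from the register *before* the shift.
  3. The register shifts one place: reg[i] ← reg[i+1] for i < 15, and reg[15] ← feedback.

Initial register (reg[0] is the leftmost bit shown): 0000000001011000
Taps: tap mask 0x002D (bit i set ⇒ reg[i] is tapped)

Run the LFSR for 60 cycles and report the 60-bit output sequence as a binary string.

000000000101100000001000111110010111001111111001010111001111

step | reg (before) | out | fb
   0 | 0000000001011000 | 0 | 0
   1 | 0000000010110000 | 0 | 0
   2 | 0000000101100000 | 0 | 0
   3 | 0000001011000000 | 0 | 0
   4 | 0000010110000000 | 0 | 1
   5 | 0000101100000001 | 0 | 0
   6 | 0001011000000010 | 0 | 0
   7 | 0010110000000100 | 0 | 0
   8 | 0101100000001000 | 0 | 1
   9 | 1011000000010001 | 1 | 1
  10 | 0110000000100011 | 0 | 1
  11 | 1100000001000111 | 1 | 1
  12 | 1000000010001111 | 1 | 1
  13 | 0000000100011111 | 0 | 0
  14 | 0000001000111110 | 0 | 0
  15 | 0000010001111100 | 0 | 1
  16 | 0000100011111001 | 0 | 0
  17 | 0001000111110010 | 0 | 1
  18 | 0010001111100101 | 0 | 1
  19 | 0100011111001011 | 0 | 1
  20 | 1000111110010111 | 1 | 0
  21 | 0001111100101110 | 0 | 0
  22 | 0011111001011100 | 0 | 1
  23 | 0111110010111001 | 0 | 1
  24 | 1111100101110011 | 1 | 1
  25 | 1111001011100111 | 1 | 1
  26 | 1110010111001111 | 1 | 1
  27 | 1100101110011111 | 1 | 1
  28 | 1001011100111111 | 1 | 1
  29 | 0010111001111111 | 0 | 0
  30 | 0101110011111110 | 0 | 0
  31 | 1011100111111100 | 1 | 1
  32 | 0111001111111001 | 0 | 0
  33 | 1110011111110010 | 1 | 1
  34 | 1100111111100101 | 1 | 0
  35 | 1001111111001010 | 1 | 1
  36 | 0011111110010101 | 0 | 1
  37 | 0111111100101011 | 0 | 1
  38 | 1111111001010111 | 1 | 0
  39 | 1111110010101110 | 1 | 0
  40 | 1111100101011100 | 1 | 1
  41 | 1111001010111001 | 1 | 1
  42 | 1110010101110011 | 1 | 1
  43 | 1100101011100111 | 1 | 1
  44 | 1001010111001111 | 1 | 1
  45 | 0010101110011111 | 0 | 1
  46 | 0101011100111111 | 0 | 0
  47 | 1010111001111110 | 1 | 1
  48 | 0101110011111101 | 0 | 0
  49 | 1011100111111010 | 1 | 1
  50 | 0111001111110101 | 0 | 0
  51 | 1110011111101010 | 1 | 1
  52 | 1100111111010101 | 1 | 0
  53 | 1001111110101010 | 1 | 1
  54 | 0011111101010101 | 0 | 1
  55 | 0111111010101011 | 0 | 1
  56 | 1111110101010111 | 1 | 0
  57 | 1111101010101110 | 1 | 1
  58 | 1111010101011101 | 1 | 0
  59 | 1110101010111010 | 1 | 0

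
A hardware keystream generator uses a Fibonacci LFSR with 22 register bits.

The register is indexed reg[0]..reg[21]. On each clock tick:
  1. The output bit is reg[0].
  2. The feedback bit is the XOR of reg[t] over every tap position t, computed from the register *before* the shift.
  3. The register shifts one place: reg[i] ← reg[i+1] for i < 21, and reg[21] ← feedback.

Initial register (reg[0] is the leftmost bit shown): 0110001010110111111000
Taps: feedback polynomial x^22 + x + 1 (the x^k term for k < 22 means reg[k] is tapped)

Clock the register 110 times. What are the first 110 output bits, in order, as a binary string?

01100010101101111110001010011111011000001001111010000110100001101000111000101110001011100100100111001001110010

step | reg (before) | out | fb
   0 | 0110001010110111111000 | 0 | 1
   1 | 1100010101101111110001 | 1 | 0
   2 | 1000101011011111100010 | 1 | 1
   3 | 0001010110111111000101 | 0 | 0
   4 | 0010101101111110001010 | 0 | 0
   5 | 0101011011111100010100 | 0 | 1
   6 | 1010110111111000101001 | 1 | 1
   7 | 0101101111110001010011 | 0 | 1
   8 | 1011011111100010100111 | 1 | 1
   9 | 0110111111000101001111 | 0 | 1
  10 | 1101111110001010011111 | 1 | 0
  11 | 1011111100010100111110 | 1 | 1
  12 | 0111111000101001111101 | 0 | 1
  13 | 1111110001010011111011 | 1 | 0
  14 | 1111100010100111110110 | 1 | 0
  15 | 1111000101001111101100 | 1 | 0
  16 | 1110001010011111011000 | 1 | 0
  17 | 1100010100111110110000 | 1 | 0
  18 | 1000101001111101100000 | 1 | 1
  19 | 0001010011111011000001 | 0 | 0
  20 | 0010100111110110000010 | 0 | 0
  21 | 0101001111101100000100 | 0 | 1
  22 | 1010011111011000001001 | 1 | 1
  23 | 0100111110110000010011 | 0 | 1
  24 | 1001111101100000100111 | 1 | 1
  25 | 0011111011000001001111 | 0 | 0
  26 | 0111110110000010011110 | 0 | 1
  27 | 1111101100000100111101 | 1 | 0
  28 | 1111011000001001111010 | 1 | 0
  29 | 1110110000010011110100 | 1 | 0
  30 | 1101100000100111101000 | 1 | 0
  31 | 1011000001001111010000 | 1 | 1
  32 | 0110000010011110100001 | 0 | 1
  33 | 1100000100111101000011 | 1 | 0
  34 | 1000001001111010000110 | 1 | 1
  35 | 0000010011110100001101 | 0 | 0
  36 | 0000100111101000011010 | 0 | 0
  37 | 0001001111010000110100 | 0 | 0
  38 | 0010011110100001101000 | 0 | 0
  39 | 0100111101000011010000 | 0 | 1
  40 | 1001111010000110100001 | 1 | 1
  41 | 0011110100001101000011 | 0 | 0
  42 | 0111101000011010000110 | 0 | 1
  43 | 1111010000110100001101 | 1 | 0
  44 | 1110100001101000011010 | 1 | 0
  45 | 1101000011010000110100 | 1 | 0
  46 | 1010000110100001101000 | 1 | 1
  47 | 0100001101000011010001 | 0 | 1
  48 | 1000011010000110100011 | 1 | 1
  49 | 0000110100001101000111 | 0 | 0
  50 | 0001101000011010001110 | 0 | 0
  51 | 0011010000110100011100 | 0 | 0
  52 | 0110100001101000111000 | 0 | 1
  53 | 1101000011010001110001 | 1 | 0
  54 | 1010000110100011100010 | 1 | 1
  55 | 0100001101000111000101 | 0 | 1
  56 | 1000011010001110001011 | 1 | 1
  57 | 0000110100011100010111 | 0 | 0
  58 | 0001101000111000101110 | 0 | 0
  59 | 0011010001110001011100 | 0 | 0
  60 | 0110100011100010111000 | 0 | 1
  61 | 1101000111000101110001 | 1 | 0
  62 | 1010001110001011100010 | 1 | 1
  63 | 0100011100010111000101 | 0 | 1
  64 | 1000111000101110001011 | 1 | 1
  65 | 0001110001011100010111 | 0 | 0
  66 | 0011100010111000101110 | 0 | 0
  67 | 0111000101110001011100 | 0 | 1
  68 | 1110001011100010111001 | 1 | 0
  69 | 1100010111000101110010 | 1 | 0
  70 | 1000101110001011100100 | 1 | 1
  71 | 0001011100010111001001 | 0 | 0
  72 | 0010111000101110010010 | 0 | 0
  73 | 0101110001011100100100 | 0 | 1
  74 | 1011100010111001001001 | 1 | 1
  75 | 0111000101110010010011 | 0 | 1
  76 | 1110001011100100100111 | 1 | 0
  77 | 1100010111001001001110 | 1 | 0
  78 | 1000101110010010011100 | 1 | 1
  79 | 0001011100100100111001 | 0 | 0
  80 | 0010111001001001110010 | 0 | 0
  81 | 0101110010010011100100 | 0 | 1
  82 | 1011100100100111001001 | 1 | 1
  83 | 0111001001001110010011 | 0 | 1
  84 | 1110010010011100100111 | 1 | 0
  85 | 1100100100111001001110 | 1 | 0
  86 | 1001001001110010011100 | 1 | 1
  87 | 0010010011100100111001 | 0 | 0
  88 | 0100100111001001110010 | 0 | 1
  89 | 1001001110010011100101 | 1 | 1
  90 | 0010011100100111001011 | 0 | 0
  91 | 0100111001001110010110 | 0 | 1
  92 | 1001110010011100101101 | 1 | 1
  93 | 0011100100111001011011 | 0 | 0
  94 | 0111001001110010110110 | 0 | 1
  95 | 1110010011100101101101 | 1 | 0
  96 | 1100100111001011011010 | 1 | 0
  97 | 1001001110010110110100 | 1 | 1
  98 | 0010011100101101101001 | 0 | 0
  99 | 0100111001011011010010 | 0 | 1
 100 | 1001110010110110100101 | 1 | 1
 101 | 0011100101101101001011 | 0 | 0
 102 | 0111001011011010010110 | 0 | 1
 103 | 1110010110110100101101 | 1 | 0
 104 | 1100101101101001011010 | 1 | 0
 105 | 1001011011010010110100 | 1 | 1
 106 | 0010110110100101101001 | 0 | 0
 107 | 0101101101001011010010 | 0 | 1
 108 | 1011011010010110100101 | 1 | 1
 109 | 0110110100101101001011 | 0 | 1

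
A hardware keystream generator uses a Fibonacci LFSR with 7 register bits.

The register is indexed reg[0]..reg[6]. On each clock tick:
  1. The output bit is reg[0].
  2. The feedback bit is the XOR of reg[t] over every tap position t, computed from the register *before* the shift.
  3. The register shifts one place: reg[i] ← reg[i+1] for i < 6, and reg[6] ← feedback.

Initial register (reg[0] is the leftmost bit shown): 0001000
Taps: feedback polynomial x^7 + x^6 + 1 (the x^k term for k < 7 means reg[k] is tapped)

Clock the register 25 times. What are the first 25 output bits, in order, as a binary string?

0001000000111111101010100

tick  register→output (feedback)
  0  0001000→0 (0)
  1  0010000→0 (0)
  2  0100000→0 (0)
  3  1000000→1 (1)
  4  0000001→0 (1)
  5  0000011→0 (1)
  6  0000111→0 (1)
  7  0001111→0 (1)
  8  0011111→0 (1)
  9  0111111→0 (1)
 10  1111111→1 (0)
 11  1111110→1 (1)
 12  1111101→1 (0)
 13  1111010→1 (1)
 14  1110101→1 (0)
 15  1101010→1 (1)
 16  1010101→1 (0)
 17  0101010→0 (0)
 18  1010100→1 (1)
 19  0101001→0 (1)
 20  1010011→1 (0)
 21  0100110→0 (0)
 22  1001100→1 (1)
 23  0011001→0 (1)
 24  0110011→0 (1)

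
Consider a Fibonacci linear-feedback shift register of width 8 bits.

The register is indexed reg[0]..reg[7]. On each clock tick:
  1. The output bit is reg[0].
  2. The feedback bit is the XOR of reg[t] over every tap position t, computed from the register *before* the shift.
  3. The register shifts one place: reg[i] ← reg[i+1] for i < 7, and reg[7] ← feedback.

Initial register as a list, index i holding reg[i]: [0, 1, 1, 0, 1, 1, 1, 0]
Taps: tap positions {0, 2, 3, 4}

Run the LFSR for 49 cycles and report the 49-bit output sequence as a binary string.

k : reg_k → out_k, fb_k
0: 01101110 → 0, fb=0
1: 11011100 → 1, fb=1
2: 10111001 → 1, fb=0
3: 01110010 → 0, fb=0
4: 11100100 → 1, fb=0
5: 11001000 → 1, fb=0
6: 10010000 → 1, fb=0
7: 00100000 → 0, fb=1
8: 01000001 → 0, fb=0
9: 10000010 → 1, fb=1
10: 00000101 → 0, fb=0
11: 00001010 → 0, fb=1
12: 00010101 → 0, fb=1
13: 00101011 → 0, fb=0
14: 01010110 → 0, fb=1
15: 10101101 → 1, fb=1
16: 01011011 → 0, fb=0
17: 10110110 → 1, fb=1
18: 01101101 → 0, fb=0
19: 11011010 → 1, fb=1
20: 10110101 → 1, fb=1
21: 01101011 → 0, fb=0
22: 11010110 → 1, fb=0
23: 10101100 → 1, fb=1
24: 01011001 → 0, fb=0
25: 10110010 → 1, fb=1
26: 01100101 → 0, fb=1
27: 11001011 → 1, fb=0
28: 10010110 → 1, fb=0
29: 00101100 → 0, fb=0
30: 01011000 → 0, fb=0
31: 10110000 → 1, fb=1
32: 01100001 → 0, fb=1
33: 11000011 → 1, fb=1
34: 10000111 → 1, fb=1
35: 00001111 → 0, fb=1
36: 00011111 → 0, fb=0
37: 00111110 → 0, fb=1
38: 01111101 → 0, fb=1
39: 11111011 → 1, fb=0
40: 11110110 → 1, fb=1
41: 11101101 → 1, fb=1
42: 11011011 → 1, fb=1
43: 10110111 → 1, fb=1
44: 01101111 → 0, fb=0
45: 11011110 → 1, fb=1
46: 10111101 → 1, fb=0
47: 01111010 → 0, fb=1
48: 11110101 → 1, fb=1

0110111001000001010110110101100101100001111101101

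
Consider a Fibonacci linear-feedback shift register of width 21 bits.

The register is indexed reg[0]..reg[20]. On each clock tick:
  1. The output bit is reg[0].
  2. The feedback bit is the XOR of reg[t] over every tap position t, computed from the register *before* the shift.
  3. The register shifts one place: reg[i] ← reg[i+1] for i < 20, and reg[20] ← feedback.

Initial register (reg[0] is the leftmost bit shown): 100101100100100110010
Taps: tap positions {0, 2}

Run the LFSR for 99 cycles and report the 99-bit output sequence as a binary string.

k : reg_k → out_k, fb_k
0: 100101100100100110010 → 1, fb=1
1: 001011001001001100101 → 0, fb=1
2: 010110010010011001011 → 0, fb=0
3: 101100100100110010110 → 1, fb=0
4: 011001001001100101100 → 0, fb=1
5: 110010010011001011001 → 1, fb=1
6: 100100100110010110011 → 1, fb=1
7: 001001001100101100111 → 0, fb=1
8: 010010011001011001111 → 0, fb=0
9: 100100110010110011110 → 1, fb=1
10: 001001100101100111101 → 0, fb=1
11: 010011001011001111011 → 0, fb=0
12: 100110010110011110110 → 1, fb=1
13: 001100101100111101101 → 0, fb=1
14: 011001011001111011011 → 0, fb=1
15: 110010110011110110111 → 1, fb=1
16: 100101100111101101111 → 1, fb=1
17: 001011001111011011111 → 0, fb=1
18: 010110011110110111111 → 0, fb=0
19: 101100111101101111110 → 1, fb=0
20: 011001111011011111100 → 0, fb=1
21: 110011110110111111001 → 1, fb=1
22: 100111101101111110011 → 1, fb=1
23: 001111011011111100111 → 0, fb=1
24: 011110110111111001111 → 0, fb=1
25: 111101101111110011111 → 1, fb=0
26: 111011011111100111110 → 1, fb=0
27: 110110111111001111100 → 1, fb=1
28: 101101111110011111001 → 1, fb=0
29: 011011111100111110010 → 0, fb=1
30: 110111111001111100101 → 1, fb=1
31: 101111110011111001011 → 1, fb=0
32: 011111100111110010110 → 0, fb=1
33: 111111001111100101101 → 1, fb=0
34: 111110011111001011010 → 1, fb=0
35: 111100111110010110100 → 1, fb=0
36: 111001111100101101000 → 1, fb=0
37: 110011111001011010000 → 1, fb=1
38: 100111110010110100001 → 1, fb=1
39: 001111100101101000011 → 0, fb=1
40: 011111001011010000111 → 0, fb=1
41: 111110010110100001111 → 1, fb=0
42: 111100101101000011110 → 1, fb=0
43: 111001011010000111100 → 1, fb=0
44: 110010110100001111000 → 1, fb=1
45: 100101101000011110001 → 1, fb=1
46: 001011010000111100011 → 0, fb=1
47: 010110100001111000111 → 0, fb=0
48: 101101000011110001110 → 1, fb=0
49: 011010000111100011100 → 0, fb=1
50: 110100001111000111001 → 1, fb=1
51: 101000011110001110011 → 1, fb=0
52: 010000111100011100110 → 0, fb=0
53: 100001111000111001100 → 1, fb=1
54: 000011110001110011001 → 0, fb=0
55: 000111100011100110010 → 0, fb=0
56: 001111000111001100100 → 0, fb=1
57: 011110001110011001001 → 0, fb=1
58: 111100011100110010011 → 1, fb=0
59: 111000111001100100110 → 1, fb=0
60: 110001110011001001100 → 1, fb=1
61: 100011100110010011001 → 1, fb=1
62: 000111001100100110011 → 0, fb=0
63: 001110011001001100110 → 0, fb=1
64: 011100110010011001101 → 0, fb=1
65: 111001100100110011011 → 1, fb=0
66: 110011001001100110110 → 1, fb=1
67: 100110010011001101101 → 1, fb=1
68: 001100100110011011011 → 0, fb=1
69: 011001001100110110111 → 0, fb=1
70: 110010011001101101111 → 1, fb=1
71: 100100110011011011111 → 1, fb=1
72: 001001100110110111111 → 0, fb=1
73: 010011001101101111111 → 0, fb=0
74: 100110011011011111110 → 1, fb=1
75: 001100110110111111101 → 0, fb=1
76: 011001101101111111011 → 0, fb=1
77: 110011011011111110111 → 1, fb=1
78: 100110110111111101111 → 1, fb=1
79: 001101101111111011111 → 0, fb=1
80: 011011011111110111111 → 0, fb=1
81: 110110111111101111111 → 1, fb=1
82: 101101111111011111111 → 1, fb=0
83: 011011111110111111110 → 0, fb=1
84: 110111111101111111101 → 1, fb=1
85: 101111111011111111011 → 1, fb=0
86: 011111110111111110110 → 0, fb=1
87: 111111101111111101101 → 1, fb=0
88: 111111011111111011010 → 1, fb=0
89: 111110111111110110100 → 1, fb=0
90: 111101111111101101000 → 1, fb=0
91: 111011111111011010000 → 1, fb=0
92: 110111111110110100000 → 1, fb=1
93: 101111111101101000001 → 1, fb=0
94: 011111111011010000010 → 0, fb=1
95: 111111110110100000101 → 1, fb=0
96: 111111101101000001010 → 1, fb=0
97: 111111011010000010100 → 1, fb=0
98: 111110110100000101000 → 1, fb=0

100101100100100110010110011110110111111001111100101101000011110001110011001001100110110111111101111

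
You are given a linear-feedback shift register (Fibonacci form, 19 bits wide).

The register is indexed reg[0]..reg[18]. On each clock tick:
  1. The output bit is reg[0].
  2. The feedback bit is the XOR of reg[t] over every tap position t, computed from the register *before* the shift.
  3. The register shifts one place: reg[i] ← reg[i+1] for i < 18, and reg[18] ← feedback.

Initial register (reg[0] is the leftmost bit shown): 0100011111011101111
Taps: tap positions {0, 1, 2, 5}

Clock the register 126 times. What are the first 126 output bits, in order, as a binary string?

010001111101110111100101100101011010000101001011100010011111000001110000011110111110101111000011110111010110011000010111110111

k : reg_k → out_k, fb_k
0: 0100011111011101111 → 0, fb=0
1: 1000111110111011110 → 1, fb=0
2: 0001111101110111100 → 0, fb=1
3: 0011111011101111001 → 0, fb=0
4: 0111110111011110010 → 0, fb=1
5: 1111101110111100101 → 1, fb=1
6: 1111011101111001011 → 1, fb=0
7: 1110111011110010110 → 1, fb=0
8: 1101110111100101100 → 1, fb=1
9: 1011101111001011001 → 1, fb=0
10: 0111011110010110010 → 0, fb=1
11: 1110111100101100101 → 1, fb=0
12: 1101111001011001010 → 1, fb=1
13: 1011110010110010101 → 1, fb=1
14: 0111100101100101011 → 0, fb=0
15: 1111001011001010110 → 1, fb=1
16: 1110010110010101101 → 1, fb=0
17: 1100101100101011010 → 1, fb=0
18: 1001011001010110100 → 1, fb=0
19: 0010110010101101000 → 0, fb=0
20: 0101100101011010000 → 0, fb=1
21: 1011001010110100001 → 1, fb=0
22: 0110010101101000010 → 0, fb=1
23: 1100101011010000101 → 1, fb=0
24: 1001010110100001010 → 1, fb=0
25: 0010101101000010100 → 0, fb=1
26: 0101011010000101001 → 0, fb=0
27: 1010110100001010010 → 1, fb=1
28: 0101101000010100101 → 0, fb=1
29: 1011010000101001011 → 1, fb=1
30: 0110100001010010111 → 0, fb=0
31: 1101000010100101110 → 1, fb=0
32: 1010000101001011100 → 1, fb=0
33: 0100001010010111000 → 0, fb=1
34: 1000010100101110001 → 1, fb=0
35: 0000101001011100010 → 0, fb=0
36: 0001010010111000100 → 0, fb=1
37: 0010100101110001001 → 0, fb=1
38: 0101001011100010011 → 0, fb=1
39: 1010010111000100111 → 1, fb=1
40: 0100101110001001111 → 0, fb=1
41: 1001011100010011111 → 1, fb=0
42: 0010111000100111110 → 0, fb=0
43: 0101110001001111100 → 0, fb=0
44: 1011100010011111000 → 1, fb=0
45: 0111000100111110000 → 0, fb=0
46: 1110001001111100000 → 1, fb=1
47: 1100010011111000001 → 1, fb=1
48: 1000100111110000011 → 1, fb=1
49: 0001001111100000111 → 0, fb=0
50: 0010011111000001110 → 0, fb=0
51: 0100111110000011100 → 0, fb=0
52: 1001111100000111000 → 1, fb=0
53: 0011111000001110000 → 0, fb=0
54: 0111110000011100000 → 0, fb=1
55: 1111100000111000001 → 1, fb=1
56: 1111000001110000011 → 1, fb=1
57: 1110000011100000111 → 1, fb=1
58: 1100000111000001111 → 1, fb=0
59: 1000001110000011110 → 1, fb=1
60: 0000011100000111101 → 0, fb=1
61: 0000111000001111011 → 0, fb=1
62: 0001110000011110111 → 0, fb=1
63: 0011100000111101111 → 0, fb=1
64: 0111000001111011111 → 0, fb=0
65: 1110000011110111110 → 1, fb=1
66: 1100000111101111101 → 1, fb=0
67: 1000001111011111010 → 1, fb=1
68: 0000011110111110101 → 0, fb=1
69: 0000111101111101011 → 0, fb=1
70: 0001111011111010111 → 0, fb=1
71: 0011110111110101111 → 0, fb=0
72: 0111101111101011110 → 0, fb=0
73: 1111011111010111100 → 1, fb=0
74: 1110111110101111000 → 1, fb=0
75: 1101111101011110000 → 1, fb=1
76: 1011111010111100001 → 1, fb=1
77: 0111110101111000011 → 0, fb=1
78: 1111101011110000111 → 1, fb=1
79: 1111010111100001111 → 1, fb=0
80: 1110101111000011110 → 1, fb=1
81: 1101011110000111101 → 1, fb=1
82: 1010111100001111011 → 1, fb=1
83: 0101111000011110111 → 0, fb=0
84: 1011110000111101110 → 1, fb=1
85: 0111100001111011101 → 0, fb=0
86: 1111000011110111010 → 1, fb=1
87: 1110000111101110101 → 1, fb=1
88: 1100001111011101011 → 1, fb=0
89: 1000011110111010110 → 1, fb=0
90: 0000111101110101100 → 0, fb=1
91: 0001111011101011001 → 0, fb=1
92: 0011110111010110011 → 0, fb=0
93: 0111101110101100110 → 0, fb=0
94: 1111011101011001100 → 1, fb=0
95: 1110111010110011000 → 1, fb=0
96: 1101110101100110000 → 1, fb=1
97: 1011101011001100001 → 1, fb=0
98: 0111010110011000010 → 0, fb=1
99: 1110101100110000101 → 1, fb=1
100: 1101011001100001011 → 1, fb=1
101: 1010110011000010111 → 1, fb=1
102: 0101100110000101111 → 0, fb=1
103: 1011001100001011111 → 1, fb=0
104: 0110011000010111110 → 0, fb=1
105: 1100110000101111101 → 1, fb=1
106: 1001100001011111011 → 1, fb=1
107: 0011000010111110111 → 0, fb=1
108: 0110000101111101111 → 0, fb=0
109: 1100001011111011110 → 1, fb=0
110: 1000010111110111100 → 1, fb=0
111: 0000101111101111000 → 0, fb=0
112: 0001011111011110000 → 0, fb=1
113: 0010111110111100001 → 0, fb=0
114: 0101111101111000010 → 0, fb=0
115: 1011111011110000100 → 1, fb=1
116: 0111110111100001001 → 0, fb=1
117: 1111101111000010011 → 1, fb=1
118: 1111011110000100111 → 1, fb=0
119: 1110111100001001110 → 1, fb=0
120: 1101111000010011100 → 1, fb=1
121: 1011110000100111001 → 1, fb=1
122: 0111100001001110011 → 0, fb=0
123: 1111000010011100110 → 1, fb=1
124: 1110000100111001101 → 1, fb=1
125: 1100001001110011011 → 1, fb=0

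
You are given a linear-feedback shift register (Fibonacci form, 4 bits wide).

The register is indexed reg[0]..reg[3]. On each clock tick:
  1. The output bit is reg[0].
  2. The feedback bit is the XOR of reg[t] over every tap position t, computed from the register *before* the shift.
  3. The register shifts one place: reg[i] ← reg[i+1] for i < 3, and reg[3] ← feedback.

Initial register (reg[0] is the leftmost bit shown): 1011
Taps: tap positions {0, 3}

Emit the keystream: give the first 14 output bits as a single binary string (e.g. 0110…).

tick  register→output (feedback)
  0  1011→1 (0)
  1  0110→0 (0)
  2  1100→1 (1)
  3  1001→1 (0)
  4  0010→0 (0)
  5  0100→0 (0)
  6  1000→1 (1)
  7  0001→0 (1)
  8  0011→0 (1)
  9  0111→0 (1)
 10  1111→1 (0)
 11  1110→1 (1)
 12  1101→1 (0)
 13  1010→1 (1)

10110010001111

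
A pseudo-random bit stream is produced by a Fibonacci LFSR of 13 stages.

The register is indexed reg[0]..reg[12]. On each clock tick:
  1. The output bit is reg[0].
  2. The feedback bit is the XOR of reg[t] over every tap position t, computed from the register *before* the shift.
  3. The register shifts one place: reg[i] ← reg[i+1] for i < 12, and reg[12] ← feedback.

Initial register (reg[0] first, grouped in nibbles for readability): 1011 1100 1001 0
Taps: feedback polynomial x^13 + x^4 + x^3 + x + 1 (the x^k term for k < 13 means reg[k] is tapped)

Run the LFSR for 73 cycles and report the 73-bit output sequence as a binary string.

k : reg_k → out_k, fb_k
0: 1011110010010 → 1, fb=1
1: 0111100100101 → 0, fb=1
2: 1111001001011 → 1, fb=1
3: 1110010010111 → 1, fb=0
4: 1100100101110 → 1, fb=1
5: 1001001011101 → 1, fb=0
6: 0010010111010 → 0, fb=0
7: 0100101110100 → 0, fb=0
8: 1001011101000 → 1, fb=0
9: 0010111010000 → 0, fb=1
10: 0101110100001 → 0, fb=1
11: 1011101000011 → 1, fb=1
12: 0111010000111 → 0, fb=0
13: 1110100001110 → 1, fb=1
14: 1101000011101 → 1, fb=1
15: 1010000111011 → 1, fb=1
16: 0100001110111 → 0, fb=1
17: 1000011101111 → 1, fb=1
18: 0000111011111 → 0, fb=1
19: 0001110111111 → 0, fb=0
20: 0011101111110 → 0, fb=0
21: 0111011111100 → 0, fb=0
22: 1110111111000 → 1, fb=1
23: 1101111110001 → 1, fb=0
24: 1011111100010 → 1, fb=1
25: 0111111000101 → 0, fb=1
26: 1111110001011 → 1, fb=0
27: 1111100010110 → 1, fb=0
28: 1111000101100 → 1, fb=1
29: 1110001011001 → 1, fb=0
30: 1100010110010 → 1, fb=0
31: 1000101100100 → 1, fb=0
32: 0001011001000 → 0, fb=1
33: 0010110010001 → 0, fb=1
34: 0101100100011 → 0, fb=1
35: 1011001000111 → 1, fb=0
36: 0110010001110 → 0, fb=1
37: 1100100011101 → 1, fb=1
38: 1001000111011 → 1, fb=0
39: 0010001110110 → 0, fb=0
40: 0100011101100 → 0, fb=1
41: 1000111011001 → 1, fb=0
42: 0001110110010 → 0, fb=0
43: 0011101100100 → 0, fb=0
44: 0111011001000 → 0, fb=0
45: 1110110010000 → 1, fb=1
46: 1101100100001 → 1, fb=0
47: 1011001000010 → 1, fb=0
48: 0110010000100 → 0, fb=1
49: 1100100001001 → 1, fb=1
50: 1001000010011 → 1, fb=0
51: 0010000100110 → 0, fb=0
52: 0100001001100 → 0, fb=1
53: 1000010011001 → 1, fb=1
54: 0000100110011 → 0, fb=1
55: 0001001100111 → 0, fb=1
56: 0010011001111 → 0, fb=0
57: 0100110011110 → 0, fb=0
58: 1001100111100 → 1, fb=1
59: 0011001111001 → 0, fb=1
60: 0110011110011 → 0, fb=1
61: 1100111100111 → 1, fb=1
62: 1001111001111 → 1, fb=1
63: 0011110011111 → 0, fb=0
64: 0111100111110 → 0, fb=1
65: 1111001111101 → 1, fb=1
66: 1110011111011 → 1, fb=0
67: 1100111110110 → 1, fb=1
68: 1001111101101 → 1, fb=1
69: 0011111011011 → 0, fb=0
70: 0111110110110 → 0, fb=1
71: 1111101101101 → 1, fb=0
72: 1111011011010 → 1, fb=1

1011110010010111010000111011111100010110010001110110010000100110011110011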